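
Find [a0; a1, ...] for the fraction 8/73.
[0; 9, 8]

Euclidean algorithm steps:
8 = 0 × 73 + 8
73 = 9 × 8 + 1
8 = 8 × 1 + 0
Continued fraction: [0; 9, 8]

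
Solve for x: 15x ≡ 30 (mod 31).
x ≡ 2 (mod 31)

gcd(15, 31) = 1, which divides 30, so solutions exist.
Find 15^(-1) mod 31 by the extended Euclidean algorithm:
31 = 2 × 15 + 1  ⟹  1 = (1)·31 + (-2)·15
So (-2)·15 ≡ 1 (mod 31), i.e. 15^(-1) ≡ -2 ≡ 29 (mod 31).
x ≡ 29 × 30 = 870 ≡ 2 (mod 31).
Check: 15 × 2 = 30 ≡ 30 (mod 31).
Unique solution: x ≡ 2 (mod 31)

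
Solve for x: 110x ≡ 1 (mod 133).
52

gcd(110, 133) = 1, so the inverse exists.
Extended Euclidean algorithm on (133, 110):
133 = 1 × 110 + 23  ⟹  23 = (1)·133 + (-1)·110
110 = 4 × 23 + 18  ⟹  18 = (-4)·133 + (5)·110
23 = 1 × 18 + 5  ⟹  5 = (5)·133 + (-6)·110
18 = 3 × 5 + 3  ⟹  3 = (-19)·133 + (23)·110
5 = 1 × 3 + 2  ⟹  2 = (24)·133 + (-29)·110
3 = 1 × 2 + 1  ⟹  1 = (-43)·133 + (52)·110
So (52)·110 ≡ 1 (mod 133), i.e. 110^(-1) ≡ 52 (mod 133).
Check: 110 × 52 = 5720 ≡ 1 (mod 133)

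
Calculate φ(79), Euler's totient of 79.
78

79 = 79
φ(n) = n × ∏(1 - 1/p) for each prime p dividing n
φ(79) = 79 × (1 - 1/79) = 78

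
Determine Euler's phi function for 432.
144

432 = 2^4 × 3^3
φ(n) = n × ∏(1 - 1/p) for each prime p dividing n
φ(432) = 432 × (1 - 1/2) × (1 - 1/3) = 144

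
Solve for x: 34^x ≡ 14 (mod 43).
10

Baby-step giant-step with step n = ⌈√43⌉ = 7.
Baby steps 34^j mod 43 (j:value) for j=0..6: 0:1, 1:34, 2:38, 3:2, 4:25, 5:33, 6:4.
Giant-step multiplier: 34^(-7) ≡ 34^(42-7) = 34^35 ≡ 37 (mod 43).
Giant steps γ_i = 14·37^i mod 43: γ_0=14, γ_1=2 (in table at j=3).
x = i·n + j = 1·7 + 3 = 10.
Check: 34^10 ≡ 14 (mod 43).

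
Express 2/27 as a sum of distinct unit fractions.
1/14 + 1/378

Greedy algorithm:
2/27: ceiling(27/2) = 14, use 1/14
1/378: ceiling(378/1) = 378, use 1/378
Result: 2/27 = 1/14 + 1/378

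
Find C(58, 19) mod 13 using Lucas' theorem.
4

Using Lucas' theorem:
Write n=58 and k=19 in base 13:
n in base 13: [4, 6]
k in base 13: [1, 6]
C(58,19) mod 13 = ∏ C(n_i, k_i) mod 13
Digit binomials (mod 13): C(4,1) = 4; C(6,6) = 1
Product: 4 × 1 = 4 ≡ 4 (mod 13)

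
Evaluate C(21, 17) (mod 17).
1

Using Lucas' theorem:
Write n=21 and k=17 in base 17:
n in base 17: [1, 4]
k in base 17: [1, 0]
C(21,17) mod 17 = ∏ C(n_i, k_i) mod 17
Digit binomials (mod 17): C(1,1) = 1; C(4,0) = 1
Product: 1 × 1 = 1 ≡ 1 (mod 17)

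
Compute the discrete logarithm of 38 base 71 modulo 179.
13

Baby-step giant-step with step n = ⌈√179⌉ = 14.
Baby steps 71^j mod 179 (j:value) for j=0..13: 0:1, 1:71, 2:29, 3:90, 4:125, 5:104, 6:45, 7:152, 8:52, 9:112, 10:76, 11:26, 12:56, 13:38.
h = 38 is already in the table at j=13, so x = 13.
Check: 71^13 ≡ 38 (mod 179).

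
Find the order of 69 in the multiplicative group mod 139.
69

139 is prime, so ord(69) divides φ(139) = 138.
Divisors of 138: 1, 2, 3, 6, 23, 46, 69, 138.
Repeated squaring: 69^1 ≡ 69, 69^2 ≡ 35, 69^4 ≡ 113, 69^8 ≡ 120, 69^16 ≡ 83, 69^32 ≡ 78, 69^64 ≡ 107, 69^128 ≡ 51 (mod 139).
Test 69^d mod 139 for each divisor d in increasing order:
69^1 ≡ 69
69^2 ≡ 35
69^3 = 69^2·69^1 ≡ 52
69^6 = 69^4·69^2 ≡ 63
69^23 = 69^16·69^4·69^2·69^1 ≡ 96
69^46 = 69^32·69^8·69^4·69^2 ≡ 42
69^69 = 69^64·69^4·69^1 ≡ 1  ← first divisor giving 1
The order is 69.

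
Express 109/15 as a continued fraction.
[7; 3, 1, 3]

Euclidean algorithm steps:
109 = 7 × 15 + 4
15 = 3 × 4 + 3
4 = 1 × 3 + 1
3 = 3 × 1 + 0
Continued fraction: [7; 3, 1, 3]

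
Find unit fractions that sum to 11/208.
1/19 + 1/3952

Greedy algorithm:
11/208: ceiling(208/11) = 19, use 1/19
1/3952: ceiling(3952/1) = 3952, use 1/3952
Result: 11/208 = 1/19 + 1/3952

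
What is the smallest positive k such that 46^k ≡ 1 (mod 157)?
13

157 is prime, so ord(46) divides φ(157) = 156.
Divisors of 156: 1, 2, 3, 4, 6, 12, 13, 26, 39, 52, 78, 156.
Repeated squaring: 46^1 ≡ 46, 46^2 ≡ 75, 46^4 ≡ 130, 46^8 ≡ 101, 46^16 ≡ 153, 46^32 ≡ 16, 46^64 ≡ 99, 46^128 ≡ 67 (mod 157).
Test 46^d mod 157 for each divisor d in increasing order:
46^1 ≡ 46
46^2 ≡ 75
46^3 = 46^2·46^1 ≡ 153
46^4 ≡ 130
46^6 = 46^4·46^2 ≡ 16
46^12 = 46^8·46^4 ≡ 99
46^13 = 46^8·46^4·46^1 ≡ 1  ← first divisor giving 1
The order is 13.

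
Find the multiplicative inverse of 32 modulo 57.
41

gcd(32, 57) = 1, so the inverse exists.
Extended Euclidean algorithm on (57, 32):
57 = 1 × 32 + 25  ⟹  25 = (1)·57 + (-1)·32
32 = 1 × 25 + 7  ⟹  7 = (-1)·57 + (2)·32
25 = 3 × 7 + 4  ⟹  4 = (4)·57 + (-7)·32
7 = 1 × 4 + 3  ⟹  3 = (-5)·57 + (9)·32
4 = 1 × 3 + 1  ⟹  1 = (9)·57 + (-16)·32
So (-16)·32 ≡ 1 (mod 57), i.e. 32^(-1) ≡ -16 ≡ 41 (mod 57).
Check: 32 × 41 = 1312 ≡ 1 (mod 57)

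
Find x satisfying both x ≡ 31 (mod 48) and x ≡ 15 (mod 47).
1519

Using Chinese Remainder Theorem:
M = 48 × 47 = 2256
M1 = 47, M2 = 48
y1 = 47^(-1) mod 48 = 47
y2 = 48^(-1) mod 47 = 1
x = (31×47×47 + 15×48×1) mod 2256 = 1519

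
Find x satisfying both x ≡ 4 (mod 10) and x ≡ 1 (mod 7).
64

Using Chinese Remainder Theorem:
M = 10 × 7 = 70
M1 = 7, M2 = 10
y1 = 7^(-1) mod 10 = 3
y2 = 10^(-1) mod 7 = 5
x = (4×7×3 + 1×10×5) mod 70 = 64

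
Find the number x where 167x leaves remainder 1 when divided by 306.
11

gcd(167, 306) = 1, so the inverse exists.
Extended Euclidean algorithm on (306, 167):
306 = 1 × 167 + 139  ⟹  139 = (1)·306 + (-1)·167
167 = 1 × 139 + 28  ⟹  28 = (-1)·306 + (2)·167
139 = 4 × 28 + 27  ⟹  27 = (5)·306 + (-9)·167
28 = 1 × 27 + 1  ⟹  1 = (-6)·306 + (11)·167
So (11)·167 ≡ 1 (mod 306), i.e. 167^(-1) ≡ 11 (mod 306).
Check: 167 × 11 = 1837 ≡ 1 (mod 306)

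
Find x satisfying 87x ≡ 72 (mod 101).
x ≡ 67 (mod 101)

gcd(87, 101) = 1, which divides 72, so solutions exist.
Find 87^(-1) mod 101 by the extended Euclidean algorithm:
101 = 1 × 87 + 14  ⟹  14 = (1)·101 + (-1)·87
87 = 6 × 14 + 3  ⟹  3 = (-6)·101 + (7)·87
14 = 4 × 3 + 2  ⟹  2 = (25)·101 + (-29)·87
3 = 1 × 2 + 1  ⟹  1 = (-31)·101 + (36)·87
So (36)·87 ≡ 1 (mod 101), i.e. 87^(-1) ≡ 36 (mod 101).
x ≡ 36 × 72 = 2592 ≡ 67 (mod 101).
Check: 87 × 67 = 5829 ≡ 72 (mod 101).
Unique solution: x ≡ 67 (mod 101)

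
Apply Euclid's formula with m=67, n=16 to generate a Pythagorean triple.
(4233, 2144, 4745)

Euclid's formula: a = m² - n², b = 2mn, c = m² + n²
m = 67, n = 16
a = 67² - 16² = 4489 - 256 = 4233
b = 2 × 67 × 16 = 2144
c = 67² + 16² = 4489 + 256 = 4745
Verification: 4233² + 2144² = 17918289 + 4596736 = 22515025 = 4745² ✓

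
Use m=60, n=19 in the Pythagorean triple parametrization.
(3239, 2280, 3961)

Euclid's formula: a = m² - n², b = 2mn, c = m² + n²
m = 60, n = 19
a = 60² - 19² = 3600 - 361 = 3239
b = 2 × 60 × 19 = 2280
c = 60² + 19² = 3600 + 361 = 3961
Verification: 3239² + 2280² = 10491121 + 5198400 = 15689521 = 3961² ✓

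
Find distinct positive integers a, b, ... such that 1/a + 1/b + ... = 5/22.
1/5 + 1/37 + 1/4070

Greedy algorithm:
5/22: ceiling(22/5) = 5, use 1/5
3/110: ceiling(110/3) = 37, use 1/37
1/4070: ceiling(4070/1) = 4070, use 1/4070
Result: 5/22 = 1/5 + 1/37 + 1/4070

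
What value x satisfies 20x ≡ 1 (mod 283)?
184

gcd(20, 283) = 1, so the inverse exists.
Extended Euclidean algorithm on (283, 20):
283 = 14 × 20 + 3  ⟹  3 = (1)·283 + (-14)·20
20 = 6 × 3 + 2  ⟹  2 = (-6)·283 + (85)·20
3 = 1 × 2 + 1  ⟹  1 = (7)·283 + (-99)·20
So (-99)·20 ≡ 1 (mod 283), i.e. 20^(-1) ≡ -99 ≡ 184 (mod 283).
Check: 20 × 184 = 3680 ≡ 1 (mod 283)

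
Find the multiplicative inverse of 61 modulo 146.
79

gcd(61, 146) = 1, so the inverse exists.
Extended Euclidean algorithm on (146, 61):
146 = 2 × 61 + 24  ⟹  24 = (1)·146 + (-2)·61
61 = 2 × 24 + 13  ⟹  13 = (-2)·146 + (5)·61
24 = 1 × 13 + 11  ⟹  11 = (3)·146 + (-7)·61
13 = 1 × 11 + 2  ⟹  2 = (-5)·146 + (12)·61
11 = 5 × 2 + 1  ⟹  1 = (28)·146 + (-67)·61
So (-67)·61 ≡ 1 (mod 146), i.e. 61^(-1) ≡ -67 ≡ 79 (mod 146).
Check: 61 × 79 = 4819 ≡ 1 (mod 146)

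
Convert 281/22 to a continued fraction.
[12; 1, 3, 2, 2]

Euclidean algorithm steps:
281 = 12 × 22 + 17
22 = 1 × 17 + 5
17 = 3 × 5 + 2
5 = 2 × 2 + 1
2 = 2 × 1 + 0
Continued fraction: [12; 1, 3, 2, 2]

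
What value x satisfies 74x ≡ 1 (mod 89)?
83

gcd(74, 89) = 1, so the inverse exists.
Extended Euclidean algorithm on (89, 74):
89 = 1 × 74 + 15  ⟹  15 = (1)·89 + (-1)·74
74 = 4 × 15 + 14  ⟹  14 = (-4)·89 + (5)·74
15 = 1 × 14 + 1  ⟹  1 = (5)·89 + (-6)·74
So (-6)·74 ≡ 1 (mod 89), i.e. 74^(-1) ≡ -6 ≡ 83 (mod 89).
Check: 74 × 83 = 6142 ≡ 1 (mod 89)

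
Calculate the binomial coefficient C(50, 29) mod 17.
2

Using Lucas' theorem:
Write n=50 and k=29 in base 17:
n in base 17: [2, 16]
k in base 17: [1, 12]
C(50,29) mod 17 = ∏ C(n_i, k_i) mod 17
Digit binomials (mod 17): C(2,1) = 2; C(16,12) = 1820 ≡ 1
Product: 2 × 1 = 2 ≡ 2 (mod 17)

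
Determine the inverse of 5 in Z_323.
194

gcd(5, 323) = 1, so the inverse exists.
Extended Euclidean algorithm on (323, 5):
323 = 64 × 5 + 3  ⟹  3 = (1)·323 + (-64)·5
5 = 1 × 3 + 2  ⟹  2 = (-1)·323 + (65)·5
3 = 1 × 2 + 1  ⟹  1 = (2)·323 + (-129)·5
So (-129)·5 ≡ 1 (mod 323), i.e. 5^(-1) ≡ -129 ≡ 194 (mod 323).
Check: 5 × 194 = 970 ≡ 1 (mod 323)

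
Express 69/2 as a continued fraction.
[34; 2]

Euclidean algorithm steps:
69 = 34 × 2 + 1
2 = 2 × 1 + 0
Continued fraction: [34; 2]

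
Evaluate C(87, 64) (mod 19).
9

Using Lucas' theorem:
Write n=87 and k=64 in base 19:
n in base 19: [4, 11]
k in base 19: [3, 7]
C(87,64) mod 19 = ∏ C(n_i, k_i) mod 19
Digit binomials (mod 19): C(4,3) = 4; C(11,7) = 330 ≡ 7
Product: 4 × 7 = 28 ≡ 9 (mod 19)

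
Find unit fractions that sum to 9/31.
1/4 + 1/25 + 1/3100

Greedy algorithm:
9/31: ceiling(31/9) = 4, use 1/4
5/124: ceiling(124/5) = 25, use 1/25
1/3100: ceiling(3100/1) = 3100, use 1/3100
Result: 9/31 = 1/4 + 1/25 + 1/3100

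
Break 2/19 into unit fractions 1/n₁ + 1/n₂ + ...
1/10 + 1/190

Greedy algorithm:
2/19: ceiling(19/2) = 10, use 1/10
1/190: ceiling(190/1) = 190, use 1/190
Result: 2/19 = 1/10 + 1/190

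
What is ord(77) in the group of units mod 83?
41

83 is prime, so ord(77) divides φ(83) = 82.
Divisors of 82: 1, 2, 41, 82.
Repeated squaring: 77^1 ≡ 77, 77^2 ≡ 36, 77^4 ≡ 51, 77^8 ≡ 28, 77^16 ≡ 37, 77^32 ≡ 41, 77^64 ≡ 21 (mod 83).
Test 77^d mod 83 for each divisor d in increasing order:
77^1 ≡ 77
77^2 ≡ 36
77^41 = 77^32·77^8·77^1 ≡ 1  ← first divisor giving 1
The order is 41.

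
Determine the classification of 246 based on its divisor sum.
abundant

Proper divisors of 246: sum = 1 + 2 + 3 + 6 + 41 + 82 + 123 = 258
Since 258 > 246, 246 is abundant.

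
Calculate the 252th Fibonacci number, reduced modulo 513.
0

Matrix identity: Q^n = [[F_(n+1), F_n], [F_n, F_(n-1)]] with Q = [[1,1],[1,0]].
n = 252 = 11111100₂. Square-and-multiply, entries mod 513:
Q^1 = [[1,1],[1,0]]
Q^3 = (Q^1)²·Q = [[3,2],[2,1]]
Q^7 = (Q^3)²·Q = [[21,13],[13,8]]
Q^15 = (Q^7)²·Q = [[474,97],[97,377]]
Q^31 = (Q^15)²·Q = [[111,157],[157,467]]
Q^63 = (Q^31)²·Q = [[492,34],[34,458]]
Q^126 = (Q^63)² = [[58,494],[494,77]]
Q^252 = (Q^126)² = [[134,0],[0,134]]
F_252 mod 513 = Q^252[0][1] = 0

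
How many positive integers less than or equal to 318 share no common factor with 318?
104

318 = 2 × 3 × 53
φ(n) = n × ∏(1 - 1/p) for each prime p dividing n
φ(318) = 318 × (1 - 1/2) × (1 - 1/3) × (1 - 1/53) = 104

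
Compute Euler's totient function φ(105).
48

105 = 3 × 5 × 7
φ(n) = n × ∏(1 - 1/p) for each prime p dividing n
φ(105) = 105 × (1 - 1/3) × (1 - 1/5) × (1 - 1/7) = 48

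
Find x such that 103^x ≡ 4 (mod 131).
4

Baby-step giant-step with step n = ⌈√131⌉ = 12.
Baby steps 103^j mod 131 (j:value) for j=0..11: 0:1, 1:103, 2:129, 3:56, 4:4, 5:19, 6:123, 7:93, 8:16, 9:76, 10:99, 11:110.
h = 4 is already in the table at j=4, so x = 4.
Check: 103^4 ≡ 4 (mod 131).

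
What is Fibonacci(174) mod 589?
581

Matrix identity: Q^n = [[F_(n+1), F_n], [F_n, F_(n-1)]] with Q = [[1,1],[1,0]].
n = 174 = 10101110₂. Square-and-multiply, entries mod 589:
Q^1 = [[1,1],[1,0]]
Q^2 = (Q^1)² = [[2,1],[1,1]]
Q^5 = (Q^2)²·Q = [[8,5],[5,3]]
Q^10 = (Q^5)² = [[89,55],[55,34]]
Q^21 = (Q^10)²·Q = [[41,344],[344,286]]
Q^43 = (Q^21)²·Q = [[439,450],[450,578]]
Q^87 = (Q^43)²·Q = [[588,2],[2,586]]
Q^174 = (Q^87)² = [[5,581],[581,13]]
F_174 mod 589 = Q^174[0][1] = 581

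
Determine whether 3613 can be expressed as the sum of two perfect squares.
42² + 43² (a=42, b=43)

Factorization: 3613 = 3613
By Fermat: n is sum of two squares iff every prime p ≡ 3 (mod 4) appears to even power.
All primes ≡ 3 (mod 4) appear to even power.
Search a = 0, 1, 2, … for 3613 - a² a perfect square: first hit at a = 42: 3613 - 1764 = 1849 = 43².
3613 = 42² + 43² = 1764 + 1849 ✓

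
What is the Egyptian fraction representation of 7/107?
1/16 + 1/343 + 1/195739 + 1/114941072624

Greedy algorithm:
7/107: ceiling(107/7) = 16, use 1/16
5/1712: ceiling(1712/5) = 343, use 1/343
3/587216: ceiling(587216/3) = 195739, use 1/195739
1/114941072624: ceiling(114941072624/1) = 114941072624, use 1/114941072624
Result: 7/107 = 1/16 + 1/343 + 1/195739 + 1/114941072624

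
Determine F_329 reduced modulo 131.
6

Matrix identity: Q^n = [[F_(n+1), F_n], [F_n, F_(n-1)]] with Q = [[1,1],[1,0]].
n = 329 = 101001001₂. Square-and-multiply, entries mod 131:
Q^1 = [[1,1],[1,0]]
Q^2 = (Q^1)² = [[2,1],[1,1]]
Q^5 = (Q^2)²·Q = [[8,5],[5,3]]
Q^10 = (Q^5)² = [[89,55],[55,34]]
Q^20 = (Q^10)² = [[73,84],[84,120]]
Q^41 = (Q^20)²·Q = [[39,71],[71,99]]
Q^82 = (Q^41)² = [[12,104],[104,39]]
Q^164 = (Q^82)² = [[87,64],[64,23]]
Q^329 = (Q^164)²·Q = [[103,6],[6,97]]
F_329 mod 131 = Q^329[0][1] = 6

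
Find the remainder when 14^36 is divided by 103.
93

Repeated squaring. Binary of 36 = 100100.
14^1 ≡ 14 (mod 103); 14^2 ≡ 93 (mod 103); 14^4 ≡ 100 (mod 103); 14^8 ≡ 9 (mod 103); 14^16 ≡ 81 (mod 103); 14^32 ≡ 72 (mod 103)
14^36 = 14^4 × 14^32 ≡ 93 (mod 103)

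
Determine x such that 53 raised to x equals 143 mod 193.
84

Baby-step giant-step with step n = ⌈√193⌉ = 14.
Baby steps 53^j mod 193 (j:value) for j=0..13: 0:1, 1:53, 2:107, 3:74, 4:62, 5:5, 6:72, 7:149, 8:177, 9:117, 10:25, 11:167, 12:166, 13:113.
Giant-step multiplier: 53^(-14) ≡ 53^(192-14) = 53^178 ≡ 161 (mod 193).
Giant steps γ_i = 143·161^i mod 193: γ_0=143, γ_1=56, γ_2=138, γ_3=23, γ_4=36, γ_5=6, γ_6=1 (in table at j=0).
x = i·n + j = 6·14 + 0 = 84.
Check: 53^84 ≡ 143 (mod 193).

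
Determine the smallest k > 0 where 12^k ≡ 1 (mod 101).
100

101 is prime, so ord(12) divides φ(101) = 100.
Divisors of 100: 1, 2, 4, 5, 10, 20, 25, 50, 100.
Repeated squaring: 12^1 ≡ 12, 12^2 ≡ 43, 12^4 ≡ 31, 12^8 ≡ 52, 12^16 ≡ 78, 12^32 ≡ 24, 12^64 ≡ 71 (mod 101).
Test 12^d mod 101 for each divisor d in increasing order:
12^1 ≡ 12
12^2 ≡ 43
12^4 ≡ 31
12^5 = 12^4·12^1 ≡ 69
12^10 = 12^8·12^2 ≡ 14
12^20 = 12^16·12^4 ≡ 95
12^25 = 12^16·12^8·12^1 ≡ 91
12^50 = 12^32·12^16·12^2 ≡ 100
12^100 = 12^64·12^32·12^4 ≡ 1  ← first divisor giving 1
The order is 100.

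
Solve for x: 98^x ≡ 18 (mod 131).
25

Baby-step giant-step with step n = ⌈√131⌉ = 12.
Baby steps 98^j mod 131 (j:value) for j=0..11: 0:1, 1:98, 2:41, 3:88, 4:109, 5:71, 6:15, 7:29, 8:91, 9:10, 10:63, 11:17.
Giant-step multiplier: 98^(-12) ≡ 98^(130-12) = 98^118 ≡ 46 (mod 131).
Giant steps γ_i = 18·46^i mod 131: γ_0=18, γ_1=42, γ_2=98 (in table at j=1).
x = i·n + j = 2·12 + 1 = 25.
Check: 98^25 ≡ 18 (mod 131).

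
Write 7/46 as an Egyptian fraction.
1/7 + 1/108 + 1/17388

Greedy algorithm:
7/46: ceiling(46/7) = 7, use 1/7
3/322: ceiling(322/3) = 108, use 1/108
1/17388: ceiling(17388/1) = 17388, use 1/17388
Result: 7/46 = 1/7 + 1/108 + 1/17388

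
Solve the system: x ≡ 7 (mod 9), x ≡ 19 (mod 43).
277

Using Chinese Remainder Theorem:
M = 9 × 43 = 387
M1 = 43, M2 = 9
y1 = 43^(-1) mod 9 = 4
y2 = 9^(-1) mod 43 = 24
x = (7×43×4 + 19×9×24) mod 387 = 277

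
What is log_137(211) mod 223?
88

Baby-step giant-step with step n = ⌈√223⌉ = 15.
Baby steps 137^j mod 223 (j:value) for j=0..14: 0:1, 1:137, 2:37, 3:163, 4:31, 5:10, 6:32, 7:147, 8:69, 9:87, 10:100, 11:97, 12:132, 13:21, 14:201.
Giant-step multiplier: 137^(-15) ≡ 137^(222-15) = 137^207 ≡ 159 (mod 223).
Giant steps γ_i = 211·159^i mod 223: γ_0=211, γ_1=99, γ_2=131, γ_3=90, γ_4=38, γ_5=21 (in table at j=13).
x = i·n + j = 5·15 + 13 = 88.
Check: 137^88 ≡ 211 (mod 223).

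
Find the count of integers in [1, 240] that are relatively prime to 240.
64

240 = 2^4 × 3 × 5
φ(n) = n × ∏(1 - 1/p) for each prime p dividing n
φ(240) = 240 × (1 - 1/2) × (1 - 1/3) × (1 - 1/5) = 64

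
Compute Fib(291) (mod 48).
2

Matrix identity: Q^n = [[F_(n+1), F_n], [F_n, F_(n-1)]] with Q = [[1,1],[1,0]].
n = 291 = 100100011₂. Square-and-multiply, entries mod 48:
Q^1 = [[1,1],[1,0]]
Q^2 = (Q^1)² = [[2,1],[1,1]]
Q^4 = (Q^2)² = [[5,3],[3,2]]
Q^9 = (Q^4)²·Q = [[7,34],[34,21]]
Q^18 = (Q^9)² = [[5,40],[40,13]]
Q^36 = (Q^18)² = [[41,0],[0,41]]
Q^72 = (Q^36)² = [[1,0],[0,1]]
Q^145 = (Q^72)²·Q = [[1,1],[1,0]]
Q^291 = (Q^145)²·Q = [[3,2],[2,1]]
F_291 mod 48 = Q^291[0][1] = 2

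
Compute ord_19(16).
9

19 is prime, so ord(16) divides φ(19) = 18.
Divisors of 18: 1, 2, 3, 6, 9, 18.
Repeated squaring: 16^1 ≡ 16, 16^2 ≡ 9, 16^4 ≡ 5, 16^8 ≡ 6, 16^16 ≡ 17 (mod 19).
Test 16^d mod 19 for each divisor d in increasing order:
16^1 ≡ 16
16^2 ≡ 9
16^3 = 16^2·16^1 ≡ 11
16^6 = 16^4·16^2 ≡ 7
16^9 = 16^8·16^1 ≡ 1  ← first divisor giving 1
The order is 9.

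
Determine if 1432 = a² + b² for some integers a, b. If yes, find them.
Not possible

Factorization: 1432 = 2^3 × 179
By Fermat: n is sum of two squares iff every prime p ≡ 3 (mod 4) appears to even power.
Prime(s) ≡ 3 (mod 4) with odd exponent: [(179, 1)]
Therefore 1432 cannot be expressed as a² + b².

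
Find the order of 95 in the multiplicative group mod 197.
196

197 is prime, so ord(95) divides φ(197) = 196.
Divisors of 196: 1, 2, 4, 7, 14, 28, 49, 98, 196.
Repeated squaring: 95^1 ≡ 95, 95^2 ≡ 160, 95^4 ≡ 187, 95^8 ≡ 100, 95^16 ≡ 150, 95^32 ≡ 42, 95^64 ≡ 188, 95^128 ≡ 81 (mod 197).
Test 95^d mod 197 for each divisor d in increasing order:
95^1 ≡ 95
95^2 ≡ 160
95^4 ≡ 187
95^7 = 95^4·95^2·95^1 ≡ 84
95^14 = 95^8·95^4·95^2 ≡ 161
95^28 = 95^16·95^8·95^4 ≡ 114
95^49 = 95^32·95^16·95^1 ≡ 14
95^98 = 95^64·95^32·95^2 ≡ 196
95^196 = 95^128·95^64·95^4 ≡ 1  ← first divisor giving 1
The order is 196.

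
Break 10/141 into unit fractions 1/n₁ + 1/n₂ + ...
1/15 + 1/235

Greedy algorithm:
10/141: ceiling(141/10) = 15, use 1/15
1/235: ceiling(235/1) = 235, use 1/235
Result: 10/141 = 1/15 + 1/235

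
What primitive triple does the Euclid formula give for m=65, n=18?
(3901, 2340, 4549)

Euclid's formula: a = m² - n², b = 2mn, c = m² + n²
m = 65, n = 18
a = 65² - 18² = 4225 - 324 = 3901
b = 2 × 65 × 18 = 2340
c = 65² + 18² = 4225 + 324 = 4549
Verification: 3901² + 2340² = 15217801 + 5475600 = 20693401 = 4549² ✓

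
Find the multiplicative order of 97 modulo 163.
81

163 is prime, so ord(97) divides φ(163) = 162.
Divisors of 162: 1, 2, 3, 6, 9, 18, 27, 54, 81, 162.
Repeated squaring: 97^1 ≡ 97, 97^2 ≡ 118, 97^4 ≡ 69, 97^8 ≡ 34, 97^16 ≡ 15, 97^32 ≡ 62, 97^64 ≡ 95, 97^128 ≡ 60 (mod 163).
Test 97^d mod 163 for each divisor d in increasing order:
97^1 ≡ 97
97^2 ≡ 118
97^3 = 97^2·97^1 ≡ 36
97^6 = 97^4·97^2 ≡ 155
97^9 = 97^8·97^1 ≡ 38
97^18 = 97^16·97^2 ≡ 140
97^27 = 97^16·97^8·97^2·97^1 ≡ 104
97^54 = 97^32·97^16·97^4·97^2 ≡ 58
97^81 = 97^64·97^16·97^1 ≡ 1  ← first divisor giving 1
The order is 81.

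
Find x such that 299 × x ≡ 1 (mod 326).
169

gcd(299, 326) = 1, so the inverse exists.
Extended Euclidean algorithm on (326, 299):
326 = 1 × 299 + 27  ⟹  27 = (1)·326 + (-1)·299
299 = 11 × 27 + 2  ⟹  2 = (-11)·326 + (12)·299
27 = 13 × 2 + 1  ⟹  1 = (144)·326 + (-157)·299
So (-157)·299 ≡ 1 (mod 326), i.e. 299^(-1) ≡ -157 ≡ 169 (mod 326).
Check: 299 × 169 = 50531 ≡ 1 (mod 326)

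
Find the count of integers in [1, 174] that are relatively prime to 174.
56

174 = 2 × 3 × 29
φ(n) = n × ∏(1 - 1/p) for each prime p dividing n
φ(174) = 174 × (1 - 1/2) × (1 - 1/3) × (1 - 1/29) = 56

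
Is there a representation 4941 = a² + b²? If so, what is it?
45² + 54² (a=45, b=54)

Factorization: 4941 = 3^4 × 61
By Fermat: n is sum of two squares iff every prime p ≡ 3 (mod 4) appears to even power.
All primes ≡ 3 (mod 4) appear to even power.
Search a = 0, 1, 2, … for 4941 - a² a perfect square: first hit at a = 45: 4941 - 2025 = 2916 = 54².
4941 = 45² + 54² = 2025 + 2916 ✓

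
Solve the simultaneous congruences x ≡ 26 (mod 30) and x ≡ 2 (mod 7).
86

Using Chinese Remainder Theorem:
M = 30 × 7 = 210
M1 = 7, M2 = 30
y1 = 7^(-1) mod 30 = 13
y2 = 30^(-1) mod 7 = 4
x = (26×7×13 + 2×30×4) mod 210 = 86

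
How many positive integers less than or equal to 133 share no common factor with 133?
108

133 = 7 × 19
φ(n) = n × ∏(1 - 1/p) for each prime p dividing n
φ(133) = 133 × (1 - 1/7) × (1 - 1/19) = 108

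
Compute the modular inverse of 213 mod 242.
25

gcd(213, 242) = 1, so the inverse exists.
Extended Euclidean algorithm on (242, 213):
242 = 1 × 213 + 29  ⟹  29 = (1)·242 + (-1)·213
213 = 7 × 29 + 10  ⟹  10 = (-7)·242 + (8)·213
29 = 2 × 10 + 9  ⟹  9 = (15)·242 + (-17)·213
10 = 1 × 9 + 1  ⟹  1 = (-22)·242 + (25)·213
So (25)·213 ≡ 1 (mod 242), i.e. 213^(-1) ≡ 25 (mod 242).
Check: 213 × 25 = 5325 ≡ 1 (mod 242)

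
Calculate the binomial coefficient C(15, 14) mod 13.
2

Using Lucas' theorem:
Write n=15 and k=14 in base 13:
n in base 13: [1, 2]
k in base 13: [1, 1]
C(15,14) mod 13 = ∏ C(n_i, k_i) mod 13
Digit binomials (mod 13): C(1,1) = 1; C(2,1) = 2
Product: 1 × 2 = 2 ≡ 2 (mod 13)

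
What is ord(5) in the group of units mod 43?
42

43 is prime, so ord(5) divides φ(43) = 42.
Divisors of 42: 1, 2, 3, 6, 7, 14, 21, 42.
Repeated squaring: 5^1 ≡ 5, 5^2 ≡ 25, 5^4 ≡ 23, 5^8 ≡ 13, 5^16 ≡ 40, 5^32 ≡ 9 (mod 43).
Test 5^d mod 43 for each divisor d in increasing order:
5^1 ≡ 5
5^2 ≡ 25
5^3 = 5^2·5^1 ≡ 39
5^6 = 5^4·5^2 ≡ 16
5^7 = 5^4·5^2·5^1 ≡ 37
5^14 = 5^8·5^4·5^2 ≡ 36
5^21 = 5^16·5^4·5^1 ≡ 42
5^42 = 5^32·5^8·5^2 ≡ 1  ← first divisor giving 1
The order is 42.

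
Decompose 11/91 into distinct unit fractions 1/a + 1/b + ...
1/9 + 1/103 + 1/16872 + 1/474423768

Greedy algorithm:
11/91: ceiling(91/11) = 9, use 1/9
8/819: ceiling(819/8) = 103, use 1/103
5/84357: ceiling(84357/5) = 16872, use 1/16872
1/474423768: ceiling(474423768/1) = 474423768, use 1/474423768
Result: 11/91 = 1/9 + 1/103 + 1/16872 + 1/474423768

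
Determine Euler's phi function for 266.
108

266 = 2 × 7 × 19
φ(n) = n × ∏(1 - 1/p) for each prime p dividing n
φ(266) = 266 × (1 - 1/2) × (1 - 1/7) × (1 - 1/19) = 108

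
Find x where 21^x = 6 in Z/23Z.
20

Baby-step giant-step with step n = ⌈√23⌉ = 5.
Baby steps 21^j mod 23 (j:value) for j=0..4: 0:1, 1:21, 2:4, 3:15, 4:16.
Giant-step multiplier: 21^(-5) ≡ 21^(22-5) = 21^17 ≡ 5 (mod 23).
Giant steps γ_i = 6·5^i mod 23: γ_0=6, γ_1=7, γ_2=12, γ_3=14, γ_4=1 (in table at j=0).
x = i·n + j = 4·5 + 0 = 20.
Check: 21^20 ≡ 6 (mod 23).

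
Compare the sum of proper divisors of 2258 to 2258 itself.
deficient

Proper divisors of 2258: sum = 1 + 2 + 1129 = 1132
Since 1132 < 2258, 2258 is deficient.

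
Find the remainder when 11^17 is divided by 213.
164

Repeated squaring. Binary of 17 = 10001.
11^1 ≡ 11 (mod 213); 11^2 ≡ 121 (mod 213); 11^4 ≡ 157 (mod 213); 11^8 ≡ 154 (mod 213); 11^16 ≡ 73 (mod 213)
11^17 = 11^1 × 11^16 ≡ 164 (mod 213)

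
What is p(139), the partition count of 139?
13610949895

p(n) counts ways to write n as a sum of positive integers (order ignored).
Euler's pentagonal recurrence: p(k) = p(k-1) + p(k-2) - p(k-5) - p(k-7) + p(k-12) + p(k-15) - ... (offsets j(3j∓1)/2, signs ++--, p(0)=1, p(<0)=0).
DP table for k = 0..138: p(0)=1, p(1)=1, p(2)=2, p(3)=3, p(4)=5, p(5)=7, p(6)=11, p(7)=15, p(8)=22, p(9)=30, p(10)=42, p(11)=56, p(12)=77, p(13)=101, p(14)=135, p(15)=176, p(16)=231, p(17)=297, p(18)=385, p(19)=490, p(20)=627, p(21)=792, p(22)=1002, p(23)=1255, p(24)=1575, p(25)=1958, p(26)=2436, p(27)=3010, p(28)=3718, p(29)=4565, p(30)=5604, p(31)=6842, p(32)=8349, p(33)=10143, p(34)=12310, p(35)=14883, p(36)=17977, p(37)=21637, p(38)=26015, p(39)=31185, p(40)=37338, p(41)=44583, p(42)=53174, p(43)=63261, p(44)=75175, p(45)=89134, p(46)=105558, p(47)=124754, p(48)=147273, p(49)=173525, p(50)=204226, p(51)=239943, p(52)=281589, p(53)=329931, p(54)=386155, p(55)=451276, p(56)=526823, p(57)=614154, p(58)=715220, p(59)=831820, p(60)=966467, p(61)=1121505, p(62)=1300156, p(63)=1505499, p(64)=1741630, p(65)=2012558, p(66)=2323520, p(67)=2679689, p(68)=3087735, p(69)=3554345, p(70)=4087968, p(71)=4697205, p(72)=5392783, p(73)=6185689, p(74)=7089500, p(75)=8118264, p(76)=9289091, p(77)=10619863, p(78)=12132164, p(79)=13848650, p(80)=15796476, p(81)=18004327, p(82)=20506255, p(83)=23338469, p(84)=26543660, p(85)=30167357, p(86)=34262962, p(87)=38887673, p(88)=44108109, p(89)=49995925, p(90)=56634173, p(91)=64112359, p(92)=72533807, p(93)=82010177, p(94)=92669720, p(95)=104651419, p(96)=118114304, p(97)=133230930, p(98)=150198136, p(99)=169229875, p(100)=190569292, p(101)=214481126, p(102)=241265379, p(103)=271248950, p(104)=304801365, p(105)=342325709, p(106)=384276336, p(107)=431149389, p(108)=483502844, p(109)=541946240, p(110)=607163746, p(111)=679903203, p(112)=761002156, p(113)=851376628, p(114)=952050665, p(115)=1064144451, p(116)=1188908248, p(117)=1327710076, p(118)=1482074143, p(119)=1653668665, p(120)=1844349560, p(121)=2056148051, p(122)=2291320912, p(123)=2552338241, p(124)=2841940500, p(125)=3163127352, p(126)=3519222692, p(127)=3913864295, p(128)=4351078600, p(129)=4835271870, p(130)=5371315400, p(131)=5964539504, p(132)=6620830889, p(133)=7346629512, p(134)=8149040695, p(135)=9035836076, p(136)=10015581680, p(137)=11097645016, p(138)=12292341831.
Final step: p(139) = p(138) + p(137) - p(134) - p(132) + p(127) + p(124) - p(117) - p(113) + p(104) + p(99) - p(88) - p(82) + p(69) + p(62) - p(47) - p(39) + p(22) + p(13)
= 12292341831 + 11097645016 - 8149040695 - 6620830889 + 3913864295 + 2841940500 - 1327710076 - 851376628 + 304801365 + 169229875 - 44108109 - 20506255 + 3554345 + 1300156 - 124754 - 31185 + 1002 + 101
= 13610949895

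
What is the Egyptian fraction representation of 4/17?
1/5 + 1/29 + 1/1233 + 1/3039345

Greedy algorithm:
4/17: ceiling(17/4) = 5, use 1/5
3/85: ceiling(85/3) = 29, use 1/29
2/2465: ceiling(2465/2) = 1233, use 1/1233
1/3039345: ceiling(3039345/1) = 3039345, use 1/3039345
Result: 4/17 = 1/5 + 1/29 + 1/1233 + 1/3039345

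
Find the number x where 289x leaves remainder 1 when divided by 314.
113

gcd(289, 314) = 1, so the inverse exists.
Extended Euclidean algorithm on (314, 289):
314 = 1 × 289 + 25  ⟹  25 = (1)·314 + (-1)·289
289 = 11 × 25 + 14  ⟹  14 = (-11)·314 + (12)·289
25 = 1 × 14 + 11  ⟹  11 = (12)·314 + (-13)·289
14 = 1 × 11 + 3  ⟹  3 = (-23)·314 + (25)·289
11 = 3 × 3 + 2  ⟹  2 = (81)·314 + (-88)·289
3 = 1 × 2 + 1  ⟹  1 = (-104)·314 + (113)·289
So (113)·289 ≡ 1 (mod 314), i.e. 289^(-1) ≡ 113 (mod 314).
Check: 289 × 113 = 32657 ≡ 1 (mod 314)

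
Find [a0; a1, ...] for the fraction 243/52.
[4; 1, 2, 17]

Euclidean algorithm steps:
243 = 4 × 52 + 35
52 = 1 × 35 + 17
35 = 2 × 17 + 1
17 = 17 × 1 + 0
Continued fraction: [4; 1, 2, 17]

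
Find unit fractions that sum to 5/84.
1/17 + 1/1428

Greedy algorithm:
5/84: ceiling(84/5) = 17, use 1/17
1/1428: ceiling(1428/1) = 1428, use 1/1428
Result: 5/84 = 1/17 + 1/1428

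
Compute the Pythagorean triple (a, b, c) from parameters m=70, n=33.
(3811, 4620, 5989)

Euclid's formula: a = m² - n², b = 2mn, c = m² + n²
m = 70, n = 33
a = 70² - 33² = 4900 - 1089 = 3811
b = 2 × 70 × 33 = 4620
c = 70² + 33² = 4900 + 1089 = 5989
Verification: 3811² + 4620² = 14523721 + 21344400 = 35868121 = 5989² ✓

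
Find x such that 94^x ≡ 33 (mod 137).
23

Baby-step giant-step with step n = ⌈√137⌉ = 12.
Baby steps 94^j mod 137 (j:value) for j=0..11: 0:1, 1:94, 2:68, 3:90, 4:103, 5:92, 6:17, 7:91, 8:60, 9:23, 10:107, 11:57.
Giant-step multiplier: 94^(-12) ≡ 94^(136-12) = 94^124 ≡ 64 (mod 137).
Giant steps γ_i = 33·64^i mod 137: γ_0=33, γ_1=57 (in table at j=11).
x = i·n + j = 1·12 + 11 = 23.
Check: 94^23 ≡ 33 (mod 137).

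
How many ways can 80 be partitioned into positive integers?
15796476

p(n) counts ways to write n as a sum of positive integers (order ignored).
Euler's pentagonal recurrence: p(k) = p(k-1) + p(k-2) - p(k-5) - p(k-7) + p(k-12) + p(k-15) - ... (offsets j(3j∓1)/2, signs ++--, p(0)=1, p(<0)=0).
DP table for k = 0..79: p(0)=1, p(1)=1, p(2)=2, p(3)=3, p(4)=5, p(5)=7, p(6)=11, p(7)=15, p(8)=22, p(9)=30, p(10)=42, p(11)=56, p(12)=77, p(13)=101, p(14)=135, p(15)=176, p(16)=231, p(17)=297, p(18)=385, p(19)=490, p(20)=627, p(21)=792, p(22)=1002, p(23)=1255, p(24)=1575, p(25)=1958, p(26)=2436, p(27)=3010, p(28)=3718, p(29)=4565, p(30)=5604, p(31)=6842, p(32)=8349, p(33)=10143, p(34)=12310, p(35)=14883, p(36)=17977, p(37)=21637, p(38)=26015, p(39)=31185, p(40)=37338, p(41)=44583, p(42)=53174, p(43)=63261, p(44)=75175, p(45)=89134, p(46)=105558, p(47)=124754, p(48)=147273, p(49)=173525, p(50)=204226, p(51)=239943, p(52)=281589, p(53)=329931, p(54)=386155, p(55)=451276, p(56)=526823, p(57)=614154, p(58)=715220, p(59)=831820, p(60)=966467, p(61)=1121505, p(62)=1300156, p(63)=1505499, p(64)=1741630, p(65)=2012558, p(66)=2323520, p(67)=2679689, p(68)=3087735, p(69)=3554345, p(70)=4087968, p(71)=4697205, p(72)=5392783, p(73)=6185689, p(74)=7089500, p(75)=8118264, p(76)=9289091, p(77)=10619863, p(78)=12132164, p(79)=13848650.
Final step: p(80) = p(79) + p(78) - p(75) - p(73) + p(68) + p(65) - p(58) - p(54) + p(45) + p(40) - p(29) - p(23) + p(10) + p(3)
= 13848650 + 12132164 - 8118264 - 6185689 + 3087735 + 2012558 - 715220 - 386155 + 89134 + 37338 - 4565 - 1255 + 42 + 3
= 15796476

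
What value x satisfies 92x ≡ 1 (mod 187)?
124

gcd(92, 187) = 1, so the inverse exists.
Extended Euclidean algorithm on (187, 92):
187 = 2 × 92 + 3  ⟹  3 = (1)·187 + (-2)·92
92 = 30 × 3 + 2  ⟹  2 = (-30)·187 + (61)·92
3 = 1 × 2 + 1  ⟹  1 = (31)·187 + (-63)·92
So (-63)·92 ≡ 1 (mod 187), i.e. 92^(-1) ≡ -63 ≡ 124 (mod 187).
Check: 92 × 124 = 11408 ≡ 1 (mod 187)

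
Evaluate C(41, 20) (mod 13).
0

Using Lucas' theorem:
Write n=41 and k=20 in base 13:
n in base 13: [3, 2]
k in base 13: [1, 7]
C(41,20) mod 13 = ∏ C(n_i, k_i) mod 13
Digit binomials (mod 13): C(3,1) = 3; C(2,7) = 0 (k_i > n_i)
Product: 3 × 0 = 0 ≡ 0 (mod 13)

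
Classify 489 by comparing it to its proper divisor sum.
deficient

Proper divisors of 489: sum = 1 + 3 + 163 = 167
Since 167 < 489, 489 is deficient.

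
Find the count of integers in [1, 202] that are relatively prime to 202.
100

202 = 2 × 101
φ(n) = n × ∏(1 - 1/p) for each prime p dividing n
φ(202) = 202 × (1 - 1/2) × (1 - 1/101) = 100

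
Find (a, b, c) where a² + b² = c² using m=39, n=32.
(497, 2496, 2545)

Euclid's formula: a = m² - n², b = 2mn, c = m² + n²
m = 39, n = 32
a = 39² - 32² = 1521 - 1024 = 497
b = 2 × 39 × 32 = 2496
c = 39² + 32² = 1521 + 1024 = 2545
Verification: 497² + 2496² = 247009 + 6230016 = 6477025 = 2545² ✓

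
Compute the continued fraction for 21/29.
[0; 1, 2, 1, 1, 1, 2]

Euclidean algorithm steps:
21 = 0 × 29 + 21
29 = 1 × 21 + 8
21 = 2 × 8 + 5
8 = 1 × 5 + 3
5 = 1 × 3 + 2
3 = 1 × 2 + 1
2 = 2 × 1 + 0
Continued fraction: [0; 1, 2, 1, 1, 1, 2]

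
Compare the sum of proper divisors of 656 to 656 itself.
deficient

Proper divisors of 656: sum = 1 + 2 + 4 + 8 + 16 + 41 + 82 + 164 + 328 = 646
Since 646 < 656, 656 is deficient.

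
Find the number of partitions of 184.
980462880430

p(n) counts ways to write n as a sum of positive integers (order ignored).
Euler's pentagonal recurrence: p(k) = p(k-1) + p(k-2) - p(k-5) - p(k-7) + p(k-12) + p(k-15) - ... (offsets j(3j∓1)/2, signs ++--, p(0)=1, p(<0)=0).
DP table for k = 0..183: p(0)=1, p(1)=1, p(2)=2, p(3)=3, p(4)=5, p(5)=7, p(6)=11, p(7)=15, p(8)=22, p(9)=30, p(10)=42, p(11)=56, p(12)=77, p(13)=101, p(14)=135, p(15)=176, p(16)=231, p(17)=297, p(18)=385, p(19)=490, p(20)=627, p(21)=792, p(22)=1002, p(23)=1255, p(24)=1575, p(25)=1958, p(26)=2436, p(27)=3010, p(28)=3718, p(29)=4565, p(30)=5604, p(31)=6842, p(32)=8349, p(33)=10143, p(34)=12310, p(35)=14883, p(36)=17977, p(37)=21637, p(38)=26015, p(39)=31185, p(40)=37338, p(41)=44583, p(42)=53174, p(43)=63261, p(44)=75175, p(45)=89134, p(46)=105558, p(47)=124754, p(48)=147273, p(49)=173525, p(50)=204226, p(51)=239943, p(52)=281589, p(53)=329931, p(54)=386155, p(55)=451276, p(56)=526823, p(57)=614154, p(58)=715220, p(59)=831820, p(60)=966467, p(61)=1121505, p(62)=1300156, p(63)=1505499, p(64)=1741630, p(65)=2012558, p(66)=2323520, p(67)=2679689, p(68)=3087735, p(69)=3554345, p(70)=4087968, p(71)=4697205, p(72)=5392783, p(73)=6185689, p(74)=7089500, p(75)=8118264, p(76)=9289091, p(77)=10619863, p(78)=12132164, p(79)=13848650, p(80)=15796476, p(81)=18004327, p(82)=20506255, p(83)=23338469, p(84)=26543660, p(85)=30167357, p(86)=34262962, p(87)=38887673, p(88)=44108109, p(89)=49995925, p(90)=56634173, p(91)=64112359, p(92)=72533807, p(93)=82010177, p(94)=92669720, p(95)=104651419, p(96)=118114304, p(97)=133230930, p(98)=150198136, p(99)=169229875, p(100)=190569292, p(101)=214481126, p(102)=241265379, p(103)=271248950, p(104)=304801365, p(105)=342325709, p(106)=384276336, p(107)=431149389, p(108)=483502844, p(109)=541946240, p(110)=607163746, p(111)=679903203, p(112)=761002156, p(113)=851376628, p(114)=952050665, p(115)=1064144451, p(116)=1188908248, p(117)=1327710076, p(118)=1482074143, p(119)=1653668665, p(120)=1844349560, p(121)=2056148051, p(122)=2291320912, p(123)=2552338241, p(124)=2841940500, p(125)=3163127352, p(126)=3519222692, p(127)=3913864295, p(128)=4351078600, p(129)=4835271870, p(130)=5371315400, p(131)=5964539504, p(132)=6620830889, p(133)=7346629512, p(134)=8149040695, p(135)=9035836076, p(136)=10015581680, p(137)=11097645016, p(138)=12292341831, p(139)=13610949895, p(140)=15065878135, p(141)=16670689208, p(142)=18440293320, p(143)=20390982757, p(144)=22540654445, p(145)=24908858009, p(146)=27517052599, p(147)=30388671978, p(148)=33549419497, p(149)=37027355200, p(150)=40853235313, p(151)=45060624582, p(152)=49686288421, p(153)=54770336324, p(154)=60356673280, p(155)=66493182097, p(156)=73232243759, p(157)=80630964769, p(158)=88751778802, p(159)=97662728555, p(160)=107438159466, p(161)=118159068427, p(162)=129913904637, p(163)=142798995930, p(164)=156919475295, p(165)=172389800255, p(166)=189334822579, p(167)=207890420102, p(168)=228204732751, p(169)=250438925115, p(170)=274768617130, p(171)=301384802048, p(172)=330495499613, p(173)=362326859895, p(174)=397125074750, p(175)=435157697830, p(176)=476715857290, p(177)=522115831195, p(178)=571701605655, p(179)=625846753120, p(180)=684957390936, p(181)=749474411781, p(182)=819876908323, p(183)=896684817527.
Final step: p(184) = p(183) + p(182) - p(179) - p(177) + p(172) + p(169) - p(162) - p(158) + p(149) + p(144) - p(133) - p(127) + p(114) + p(107) - p(92) - p(84) + p(67) + p(58) - p(39) - p(29) + p(8)
= 896684817527 + 819876908323 - 625846753120 - 522115831195 + 330495499613 + 250438925115 - 129913904637 - 88751778802 + 37027355200 + 22540654445 - 7346629512 - 3913864295 + 952050665 + 431149389 - 72533807 - 26543660 + 2679689 + 715220 - 31185 - 4565 + 22
= 980462880430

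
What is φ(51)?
32

51 = 3 × 17
φ(n) = n × ∏(1 - 1/p) for each prime p dividing n
φ(51) = 51 × (1 - 1/3) × (1 - 1/17) = 32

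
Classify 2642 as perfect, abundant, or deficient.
deficient

Proper divisors of 2642: sum = 1 + 2 + 1321 = 1324
Since 1324 < 2642, 2642 is deficient.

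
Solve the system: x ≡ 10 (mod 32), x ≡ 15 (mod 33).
906

Using Chinese Remainder Theorem:
M = 32 × 33 = 1056
M1 = 33, M2 = 32
y1 = 33^(-1) mod 32 = 1
y2 = 32^(-1) mod 33 = 32
x = (10×33×1 + 15×32×32) mod 1056 = 906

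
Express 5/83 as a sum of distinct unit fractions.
1/17 + 1/706 + 1/996166

Greedy algorithm:
5/83: ceiling(83/5) = 17, use 1/17
2/1411: ceiling(1411/2) = 706, use 1/706
1/996166: ceiling(996166/1) = 996166, use 1/996166
Result: 5/83 = 1/17 + 1/706 + 1/996166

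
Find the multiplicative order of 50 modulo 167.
83

167 is prime, so ord(50) divides φ(167) = 166.
Divisors of 166: 1, 2, 83, 166.
Repeated squaring: 50^1 ≡ 50, 50^2 ≡ 162, 50^4 ≡ 25, 50^8 ≡ 124, 50^16 ≡ 12, 50^32 ≡ 144, 50^64 ≡ 28, 50^128 ≡ 116 (mod 167).
Test 50^d mod 167 for each divisor d in increasing order:
50^1 ≡ 50
50^2 ≡ 162
50^83 = 50^64·50^16·50^2·50^1 ≡ 1  ← first divisor giving 1
The order is 83.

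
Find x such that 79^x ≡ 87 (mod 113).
58

Baby-step giant-step with step n = ⌈√113⌉ = 11.
Baby steps 79^j mod 113 (j:value) for j=0..10: 0:1, 1:79, 2:26, 3:20, 4:111, 5:68, 6:61, 7:73, 8:4, 9:90, 10:104.
Giant-step multiplier: 79^(-11) ≡ 79^(112-11) = 79^101 ≡ 89 (mod 113).
Giant steps γ_i = 87·89^i mod 113: γ_0=87, γ_1=59, γ_2=53, γ_3=84, γ_4=18, γ_5=20 (in table at j=3).
x = i·n + j = 5·11 + 3 = 58.
Check: 79^58 ≡ 87 (mod 113).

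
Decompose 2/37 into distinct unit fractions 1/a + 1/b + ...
1/19 + 1/703

Greedy algorithm:
2/37: ceiling(37/2) = 19, use 1/19
1/703: ceiling(703/1) = 703, use 1/703
Result: 2/37 = 1/19 + 1/703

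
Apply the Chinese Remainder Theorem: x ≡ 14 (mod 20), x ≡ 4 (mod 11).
114

Using Chinese Remainder Theorem:
M = 20 × 11 = 220
M1 = 11, M2 = 20
y1 = 11^(-1) mod 20 = 11
y2 = 20^(-1) mod 11 = 5
x = (14×11×11 + 4×20×5) mod 220 = 114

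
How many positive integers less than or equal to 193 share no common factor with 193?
192

193 = 193
φ(n) = n × ∏(1 - 1/p) for each prime p dividing n
φ(193) = 193 × (1 - 1/193) = 192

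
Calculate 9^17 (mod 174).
33

Repeated squaring. Binary of 17 = 10001.
9^1 ≡ 9 (mod 174); 9^2 ≡ 81 (mod 174); 9^4 ≡ 123 (mod 174); 9^8 ≡ 165 (mod 174); 9^16 ≡ 81 (mod 174)
9^17 = 9^1 × 9^16 ≡ 33 (mod 174)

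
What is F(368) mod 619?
594

Matrix identity: Q^n = [[F_(n+1), F_n], [F_n, F_(n-1)]] with Q = [[1,1],[1,0]].
n = 368 = 101110000₂. Square-and-multiply, entries mod 619:
Q^1 = [[1,1],[1,0]]
Q^2 = (Q^1)² = [[2,1],[1,1]]
Q^5 = (Q^2)²·Q = [[8,5],[5,3]]
Q^11 = (Q^5)²·Q = [[144,89],[89,55]]
Q^23 = (Q^11)²·Q = [[562,183],[183,379]]
Q^46 = (Q^23)² = [[217,121],[121,96]]
Q^92 = (Q^46)² = [[449,114],[114,335]]
Q^184 = (Q^92)² = [[423,240],[240,183]]
Q^368 = (Q^184)² = [[71,594],[594,96]]
F_368 mod 619 = Q^368[0][1] = 594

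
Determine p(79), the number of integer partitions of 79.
13848650

p(n) counts ways to write n as a sum of positive integers (order ignored).
Euler's pentagonal recurrence: p(k) = p(k-1) + p(k-2) - p(k-5) - p(k-7) + p(k-12) + p(k-15) - ... (offsets j(3j∓1)/2, signs ++--, p(0)=1, p(<0)=0).
DP table for k = 0..78: p(0)=1, p(1)=1, p(2)=2, p(3)=3, p(4)=5, p(5)=7, p(6)=11, p(7)=15, p(8)=22, p(9)=30, p(10)=42, p(11)=56, p(12)=77, p(13)=101, p(14)=135, p(15)=176, p(16)=231, p(17)=297, p(18)=385, p(19)=490, p(20)=627, p(21)=792, p(22)=1002, p(23)=1255, p(24)=1575, p(25)=1958, p(26)=2436, p(27)=3010, p(28)=3718, p(29)=4565, p(30)=5604, p(31)=6842, p(32)=8349, p(33)=10143, p(34)=12310, p(35)=14883, p(36)=17977, p(37)=21637, p(38)=26015, p(39)=31185, p(40)=37338, p(41)=44583, p(42)=53174, p(43)=63261, p(44)=75175, p(45)=89134, p(46)=105558, p(47)=124754, p(48)=147273, p(49)=173525, p(50)=204226, p(51)=239943, p(52)=281589, p(53)=329931, p(54)=386155, p(55)=451276, p(56)=526823, p(57)=614154, p(58)=715220, p(59)=831820, p(60)=966467, p(61)=1121505, p(62)=1300156, p(63)=1505499, p(64)=1741630, p(65)=2012558, p(66)=2323520, p(67)=2679689, p(68)=3087735, p(69)=3554345, p(70)=4087968, p(71)=4697205, p(72)=5392783, p(73)=6185689, p(74)=7089500, p(75)=8118264, p(76)=9289091, p(77)=10619863, p(78)=12132164.
Final step: p(79) = p(78) + p(77) - p(74) - p(72) + p(67) + p(64) - p(57) - p(53) + p(44) + p(39) - p(28) - p(22) + p(9) + p(2)
= 12132164 + 10619863 - 7089500 - 5392783 + 2679689 + 1741630 - 614154 - 329931 + 75175 + 31185 - 3718 - 1002 + 30 + 2
= 13848650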